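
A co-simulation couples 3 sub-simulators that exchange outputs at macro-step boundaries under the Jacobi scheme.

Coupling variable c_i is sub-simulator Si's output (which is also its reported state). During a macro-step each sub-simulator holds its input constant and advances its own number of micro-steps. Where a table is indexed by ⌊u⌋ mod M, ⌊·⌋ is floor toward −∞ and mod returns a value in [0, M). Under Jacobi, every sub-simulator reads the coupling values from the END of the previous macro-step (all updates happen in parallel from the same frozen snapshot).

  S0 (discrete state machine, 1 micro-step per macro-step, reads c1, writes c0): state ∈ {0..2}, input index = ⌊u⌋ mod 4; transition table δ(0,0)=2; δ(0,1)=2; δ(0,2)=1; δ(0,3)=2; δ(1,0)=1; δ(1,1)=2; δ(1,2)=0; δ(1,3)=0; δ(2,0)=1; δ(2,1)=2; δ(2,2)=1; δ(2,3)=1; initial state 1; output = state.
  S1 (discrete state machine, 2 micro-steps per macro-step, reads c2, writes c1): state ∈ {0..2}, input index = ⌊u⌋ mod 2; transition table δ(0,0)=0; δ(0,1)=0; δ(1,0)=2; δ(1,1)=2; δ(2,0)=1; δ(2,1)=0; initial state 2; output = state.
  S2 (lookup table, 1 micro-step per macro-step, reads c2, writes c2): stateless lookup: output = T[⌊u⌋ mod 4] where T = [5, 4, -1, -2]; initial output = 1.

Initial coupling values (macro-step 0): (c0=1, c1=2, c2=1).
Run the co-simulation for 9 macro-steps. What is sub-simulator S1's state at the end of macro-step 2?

S1 state at macro-step 2 = 0

macro 1: S0 reads c1=2 → after 1×micro: 0; S1 reads c2=1 → after 2×micro: 0; S2 reads c2=1 → after 1×micro: 4 ⇒ (c0=0, c1=0, c2=4)
macro 2: S0 reads c1=0 → after 1×micro: 2; S1 reads c2=4 → after 2×micro: 0; S2 reads c2=4 → after 1×micro: 5 ⇒ (c0=2, c1=0, c2=5)
macro 3: S0 reads c1=0 → after 1×micro: 1; S1 reads c2=5 → after 2×micro: 0; S2 reads c2=5 → after 1×micro: 4 ⇒ (c0=1, c1=0, c2=4)
macro 4: S0 reads c1=0 → after 1×micro: 1; S1 reads c2=4 → after 2×micro: 0; S2 reads c2=4 → after 1×micro: 5 ⇒ (c0=1, c1=0, c2=5)
macro 5: S0 reads c1=0 → after 1×micro: 1; S1 reads c2=5 → after 2×micro: 0; S2 reads c2=5 → after 1×micro: 4 ⇒ (c0=1, c1=0, c2=4)
macro 6: S0 reads c1=0 → after 1×micro: 1; S1 reads c2=4 → after 2×micro: 0; S2 reads c2=4 → after 1×micro: 5 ⇒ (c0=1, c1=0, c2=5)
macro 7: S0 reads c1=0 → after 1×micro: 1; S1 reads c2=5 → after 2×micro: 0; S2 reads c2=5 → after 1×micro: 4 ⇒ (c0=1, c1=0, c2=4)
macro 8: S0 reads c1=0 → after 1×micro: 1; S1 reads c2=4 → after 2×micro: 0; S2 reads c2=4 → after 1×micro: 5 ⇒ (c0=1, c1=0, c2=5)
macro 9: S0 reads c1=0 → after 1×micro: 1; S1 reads c2=5 → after 2×micro: 0; S2 reads c2=5 → after 1×micro: 4 ⇒ (c0=1, c1=0, c2=4)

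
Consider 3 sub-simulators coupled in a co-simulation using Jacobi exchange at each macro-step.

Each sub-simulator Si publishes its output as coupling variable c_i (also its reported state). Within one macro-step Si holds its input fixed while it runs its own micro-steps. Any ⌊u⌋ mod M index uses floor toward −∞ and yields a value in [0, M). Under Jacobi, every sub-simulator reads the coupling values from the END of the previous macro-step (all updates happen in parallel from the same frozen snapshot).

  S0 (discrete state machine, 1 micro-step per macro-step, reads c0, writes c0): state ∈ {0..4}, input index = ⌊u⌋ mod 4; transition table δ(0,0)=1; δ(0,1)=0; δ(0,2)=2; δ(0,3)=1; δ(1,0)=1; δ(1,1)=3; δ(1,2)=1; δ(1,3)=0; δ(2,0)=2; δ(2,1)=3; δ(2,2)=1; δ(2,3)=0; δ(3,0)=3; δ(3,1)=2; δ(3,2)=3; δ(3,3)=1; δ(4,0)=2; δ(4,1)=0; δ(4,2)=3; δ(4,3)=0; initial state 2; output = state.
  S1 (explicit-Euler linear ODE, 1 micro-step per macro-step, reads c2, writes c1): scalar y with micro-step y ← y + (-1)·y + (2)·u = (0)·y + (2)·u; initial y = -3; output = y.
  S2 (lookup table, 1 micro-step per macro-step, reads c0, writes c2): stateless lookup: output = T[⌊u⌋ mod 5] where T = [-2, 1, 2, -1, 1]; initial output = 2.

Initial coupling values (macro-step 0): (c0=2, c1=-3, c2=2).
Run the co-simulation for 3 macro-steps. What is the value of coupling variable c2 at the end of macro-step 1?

c2 at macro-step 1 = 2

macro 1: S0 reads c0=2 → after 1×micro: 1; S1 reads c2=2 → after 1×micro: 4; S2 reads c0=2 → after 1×micro: 2 ⇒ (c0=1, c1=4, c2=2)
macro 2: S0 reads c0=1 → after 1×micro: 3; S1 reads c2=2 → after 1×micro: 4; S2 reads c0=1 → after 1×micro: 1 ⇒ (c0=3, c1=4, c2=1)
macro 3: S0 reads c0=3 → after 1×micro: 1; S1 reads c2=1 → after 1×micro: 2; S2 reads c0=3 → after 1×micro: -1 ⇒ (c0=1, c1=2, c2=-1)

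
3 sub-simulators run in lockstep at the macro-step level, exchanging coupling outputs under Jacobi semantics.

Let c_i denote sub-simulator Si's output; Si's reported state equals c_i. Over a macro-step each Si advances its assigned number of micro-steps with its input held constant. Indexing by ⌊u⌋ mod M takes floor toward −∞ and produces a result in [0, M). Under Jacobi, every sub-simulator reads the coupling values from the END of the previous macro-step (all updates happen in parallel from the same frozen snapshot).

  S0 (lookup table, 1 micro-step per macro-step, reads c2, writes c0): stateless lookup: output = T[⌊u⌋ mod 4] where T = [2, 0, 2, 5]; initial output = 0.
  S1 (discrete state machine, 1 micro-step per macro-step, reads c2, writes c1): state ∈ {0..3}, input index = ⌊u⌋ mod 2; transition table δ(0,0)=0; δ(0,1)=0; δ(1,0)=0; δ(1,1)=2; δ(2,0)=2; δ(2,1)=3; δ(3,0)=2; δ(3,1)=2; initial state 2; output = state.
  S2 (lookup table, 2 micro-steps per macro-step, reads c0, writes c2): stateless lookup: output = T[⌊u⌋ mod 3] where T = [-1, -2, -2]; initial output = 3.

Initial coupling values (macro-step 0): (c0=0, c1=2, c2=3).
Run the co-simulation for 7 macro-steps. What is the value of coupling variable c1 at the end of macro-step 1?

macro 1: S0 reads c2=3 → after 1×micro: 5; S1 reads c2=3 → after 1×micro: 3; S2 reads c0=0 → after 2×micro: -1 ⇒ (c0=5, c1=3, c2=-1)
macro 2: S0 reads c2=-1 → after 1×micro: 5; S1 reads c2=-1 → after 1×micro: 2; S2 reads c0=5 → after 2×micro: -2 ⇒ (c0=5, c1=2, c2=-2)
macro 3: S0 reads c2=-2 → after 1×micro: 2; S1 reads c2=-2 → after 1×micro: 2; S2 reads c0=5 → after 2×micro: -2 ⇒ (c0=2, c1=2, c2=-2)
macro 4: S0 reads c2=-2 → after 1×micro: 2; S1 reads c2=-2 → after 1×micro: 2; S2 reads c0=2 → after 2×micro: -2 ⇒ (c0=2, c1=2, c2=-2)
macro 5: S0 reads c2=-2 → after 1×micro: 2; S1 reads c2=-2 → after 1×micro: 2; S2 reads c0=2 → after 2×micro: -2 ⇒ (c0=2, c1=2, c2=-2)
macro 6: S0 reads c2=-2 → after 1×micro: 2; S1 reads c2=-2 → after 1×micro: 2; S2 reads c0=2 → after 2×micro: -2 ⇒ (c0=2, c1=2, c2=-2)
macro 7: S0 reads c2=-2 → after 1×micro: 2; S1 reads c2=-2 → after 1×micro: 2; S2 reads c0=2 → after 2×micro: -2 ⇒ (c0=2, c1=2, c2=-2)

c1 at macro-step 1 = 3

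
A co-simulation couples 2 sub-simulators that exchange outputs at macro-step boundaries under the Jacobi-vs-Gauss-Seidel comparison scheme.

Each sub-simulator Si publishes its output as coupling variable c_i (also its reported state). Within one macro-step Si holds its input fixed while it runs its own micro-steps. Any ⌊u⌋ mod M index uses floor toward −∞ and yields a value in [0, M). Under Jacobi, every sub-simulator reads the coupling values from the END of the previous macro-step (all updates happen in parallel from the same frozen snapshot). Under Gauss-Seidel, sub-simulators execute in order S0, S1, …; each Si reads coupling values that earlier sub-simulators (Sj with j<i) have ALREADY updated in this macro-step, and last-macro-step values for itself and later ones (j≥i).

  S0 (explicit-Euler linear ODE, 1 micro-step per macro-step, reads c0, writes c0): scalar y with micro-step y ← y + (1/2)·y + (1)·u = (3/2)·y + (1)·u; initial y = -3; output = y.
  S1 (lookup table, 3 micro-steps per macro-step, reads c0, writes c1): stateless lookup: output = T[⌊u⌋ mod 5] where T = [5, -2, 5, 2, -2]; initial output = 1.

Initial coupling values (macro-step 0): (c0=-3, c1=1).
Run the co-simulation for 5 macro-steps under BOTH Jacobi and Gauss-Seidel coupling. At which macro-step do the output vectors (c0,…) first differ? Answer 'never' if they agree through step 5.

[Jacobi] macro 1: S0 reads c0=-3 → after 1×micro: -15/2; S1 reads c0=-3 → after 3×micro: 5 ⇒ (c0=-15/2, c1=5)
[Jacobi] macro 2: S0 reads c0=-15/2 → after 1×micro: -75/4; S1 reads c0=-15/2 → after 3×micro: 5 ⇒ (c0=-75/4, c1=5)
[Jacobi] macro 3: S0 reads c0=-75/4 → after 1×micro: -375/8; S1 reads c0=-75/4 → after 3×micro: -2 ⇒ (c0=-375/8, c1=-2)
[Jacobi] macro 4: S0 reads c0=-375/8 → after 1×micro: -1875/16; S1 reads c0=-375/8 → after 3×micro: 2 ⇒ (c0=-1875/16, c1=2)
[Jacobi] macro 5: S0 reads c0=-1875/16 → after 1×micro: -9375/32; S1 reads c0=-1875/16 → after 3×micro: 5 ⇒ (c0=-9375/32, c1=5)
[Gauss-Seidel] macro 1: S0 reads c0=-3 → after 1×micro: -15/2; S1 reads c0=-15/2 → after 3×micro: 5 ⇒ (c0=-15/2, c1=5)
[Gauss-Seidel] macro 2: S0 reads c0=-15/2 → after 1×micro: -75/4; S1 reads c0=-75/4 → after 3×micro: -2 ⇒ (c0=-75/4, c1=-2)
[Gauss-Seidel] macro 3: S0 reads c0=-75/4 → after 1×micro: -375/8; S1 reads c0=-375/8 → after 3×micro: 2 ⇒ (c0=-375/8, c1=2)
[Gauss-Seidel] macro 4: S0 reads c0=-375/8 → after 1×micro: -1875/16; S1 reads c0=-1875/16 → after 3×micro: 5 ⇒ (c0=-1875/16, c1=5)
[Gauss-Seidel] macro 5: S0 reads c0=-1875/16 → after 1×micro: -9375/32; S1 reads c0=-9375/32 → after 3×micro: 5 ⇒ (c0=-9375/32, c1=5)

first divergence at macro-step: 2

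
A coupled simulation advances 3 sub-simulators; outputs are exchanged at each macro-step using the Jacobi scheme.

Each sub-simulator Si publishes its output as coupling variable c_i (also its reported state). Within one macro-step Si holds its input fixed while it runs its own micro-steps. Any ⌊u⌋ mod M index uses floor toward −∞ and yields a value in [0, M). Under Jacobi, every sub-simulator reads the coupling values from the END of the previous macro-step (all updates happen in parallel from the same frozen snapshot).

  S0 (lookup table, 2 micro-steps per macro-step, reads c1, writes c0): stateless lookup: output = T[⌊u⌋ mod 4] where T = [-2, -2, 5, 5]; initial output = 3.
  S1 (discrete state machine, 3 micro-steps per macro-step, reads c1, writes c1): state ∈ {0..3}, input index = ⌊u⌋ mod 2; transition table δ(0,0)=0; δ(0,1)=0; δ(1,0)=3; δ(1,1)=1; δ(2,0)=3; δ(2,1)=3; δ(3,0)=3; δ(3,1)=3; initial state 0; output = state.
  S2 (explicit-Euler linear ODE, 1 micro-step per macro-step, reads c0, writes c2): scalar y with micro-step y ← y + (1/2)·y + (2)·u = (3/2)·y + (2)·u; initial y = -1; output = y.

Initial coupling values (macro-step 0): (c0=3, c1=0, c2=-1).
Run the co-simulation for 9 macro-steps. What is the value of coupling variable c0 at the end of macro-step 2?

c0 at macro-step 2 = -2

macro 1: S0 reads c1=0 → after 2×micro: -2; S1 reads c1=0 → after 3×micro: 0; S2 reads c0=3 → after 1×micro: 9/2 ⇒ (c0=-2, c1=0, c2=9/2)
macro 2: S0 reads c1=0 → after 2×micro: -2; S1 reads c1=0 → after 3×micro: 0; S2 reads c0=-2 → after 1×micro: 11/4 ⇒ (c0=-2, c1=0, c2=11/4)
macro 3: S0 reads c1=0 → after 2×micro: -2; S1 reads c1=0 → after 3×micro: 0; S2 reads c0=-2 → after 1×micro: 1/8 ⇒ (c0=-2, c1=0, c2=1/8)
macro 4: S0 reads c1=0 → after 2×micro: -2; S1 reads c1=0 → after 3×micro: 0; S2 reads c0=-2 → after 1×micro: -61/16 ⇒ (c0=-2, c1=0, c2=-61/16)
macro 5: S0 reads c1=0 → after 2×micro: -2; S1 reads c1=0 → after 3×micro: 0; S2 reads c0=-2 → after 1×micro: -311/32 ⇒ (c0=-2, c1=0, c2=-311/32)
macro 6: S0 reads c1=0 → after 2×micro: -2; S1 reads c1=0 → after 3×micro: 0; S2 reads c0=-2 → after 1×micro: -1189/64 ⇒ (c0=-2, c1=0, c2=-1189/64)
macro 7: S0 reads c1=0 → after 2×micro: -2; S1 reads c1=0 → after 3×micro: 0; S2 reads c0=-2 → after 1×micro: -4079/128 ⇒ (c0=-2, c1=0, c2=-4079/128)
macro 8: S0 reads c1=0 → after 2×micro: -2; S1 reads c1=0 → after 3×micro: 0; S2 reads c0=-2 → after 1×micro: -13261/256 ⇒ (c0=-2, c1=0, c2=-13261/256)
macro 9: S0 reads c1=0 → after 2×micro: -2; S1 reads c1=0 → after 3×micro: 0; S2 reads c0=-2 → after 1×micro: -41831/512 ⇒ (c0=-2, c1=0, c2=-41831/512)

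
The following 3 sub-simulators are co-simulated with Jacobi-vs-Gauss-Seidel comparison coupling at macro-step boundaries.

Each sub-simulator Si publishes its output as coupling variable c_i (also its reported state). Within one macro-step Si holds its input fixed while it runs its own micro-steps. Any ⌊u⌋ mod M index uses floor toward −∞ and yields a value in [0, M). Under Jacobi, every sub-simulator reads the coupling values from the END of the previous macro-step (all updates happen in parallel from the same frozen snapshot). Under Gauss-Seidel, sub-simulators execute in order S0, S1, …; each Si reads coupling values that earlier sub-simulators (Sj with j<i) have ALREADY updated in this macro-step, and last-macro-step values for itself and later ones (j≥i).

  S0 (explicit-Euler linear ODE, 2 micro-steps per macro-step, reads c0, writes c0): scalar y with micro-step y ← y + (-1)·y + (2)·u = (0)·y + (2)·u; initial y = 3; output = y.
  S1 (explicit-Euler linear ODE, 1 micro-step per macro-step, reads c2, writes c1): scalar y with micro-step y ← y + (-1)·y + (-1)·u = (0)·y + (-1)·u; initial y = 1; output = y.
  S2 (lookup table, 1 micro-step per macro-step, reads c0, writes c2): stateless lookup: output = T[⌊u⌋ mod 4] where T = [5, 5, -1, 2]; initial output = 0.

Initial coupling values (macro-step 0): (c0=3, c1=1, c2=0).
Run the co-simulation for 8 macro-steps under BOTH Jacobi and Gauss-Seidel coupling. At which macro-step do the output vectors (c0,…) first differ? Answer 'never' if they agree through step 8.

first divergence at macro-step: 1

[Jacobi] macro 1: S0 reads c0=3 → after 2×micro: 6; S1 reads c2=0 → after 1×micro: 0; S2 reads c0=3 → after 1×micro: 2 ⇒ (c0=6, c1=0, c2=2)
[Jacobi] macro 2: S0 reads c0=6 → after 2×micro: 12; S1 reads c2=2 → after 1×micro: -2; S2 reads c0=6 → after 1×micro: -1 ⇒ (c0=12, c1=-2, c2=-1)
[Jacobi] macro 3: S0 reads c0=12 → after 2×micro: 24; S1 reads c2=-1 → after 1×micro: 1; S2 reads c0=12 → after 1×micro: 5 ⇒ (c0=24, c1=1, c2=5)
[Jacobi] macro 4: S0 reads c0=24 → after 2×micro: 48; S1 reads c2=5 → after 1×micro: -5; S2 reads c0=24 → after 1×micro: 5 ⇒ (c0=48, c1=-5, c2=5)
[Jacobi] macro 5: S0 reads c0=48 → after 2×micro: 96; S1 reads c2=5 → after 1×micro: -5; S2 reads c0=48 → after 1×micro: 5 ⇒ (c0=96, c1=-5, c2=5)
[Jacobi] macro 6: S0 reads c0=96 → after 2×micro: 192; S1 reads c2=5 → after 1×micro: -5; S2 reads c0=96 → after 1×micro: 5 ⇒ (c0=192, c1=-5, c2=5)
[Jacobi] macro 7: S0 reads c0=192 → after 2×micro: 384; S1 reads c2=5 → after 1×micro: -5; S2 reads c0=192 → after 1×micro: 5 ⇒ (c0=384, c1=-5, c2=5)
[Jacobi] macro 8: S0 reads c0=384 → after 2×micro: 768; S1 reads c2=5 → after 1×micro: -5; S2 reads c0=384 → after 1×micro: 5 ⇒ (c0=768, c1=-5, c2=5)
[Gauss-Seidel] macro 1: S0 reads c0=3 → after 2×micro: 6; S1 reads c2=0 → after 1×micro: 0; S2 reads c0=6 → after 1×micro: -1 ⇒ (c0=6, c1=0, c2=-1)
[Gauss-Seidel] macro 2: S0 reads c0=6 → after 2×micro: 12; S1 reads c2=-1 → after 1×micro: 1; S2 reads c0=12 → after 1×micro: 5 ⇒ (c0=12, c1=1, c2=5)
[Gauss-Seidel] macro 3: S0 reads c0=12 → after 2×micro: 24; S1 reads c2=5 → after 1×micro: -5; S2 reads c0=24 → after 1×micro: 5 ⇒ (c0=24, c1=-5, c2=5)
[Gauss-Seidel] macro 4: S0 reads c0=24 → after 2×micro: 48; S1 reads c2=5 → after 1×micro: -5; S2 reads c0=48 → after 1×micro: 5 ⇒ (c0=48, c1=-5, c2=5)
[Gauss-Seidel] macro 5: S0 reads c0=48 → after 2×micro: 96; S1 reads c2=5 → after 1×micro: -5; S2 reads c0=96 → after 1×micro: 5 ⇒ (c0=96, c1=-5, c2=5)
[Gauss-Seidel] macro 6: S0 reads c0=96 → after 2×micro: 192; S1 reads c2=5 → after 1×micro: -5; S2 reads c0=192 → after 1×micro: 5 ⇒ (c0=192, c1=-5, c2=5)
[Gauss-Seidel] macro 7: S0 reads c0=192 → after 2×micro: 384; S1 reads c2=5 → after 1×micro: -5; S2 reads c0=384 → after 1×micro: 5 ⇒ (c0=384, c1=-5, c2=5)
[Gauss-Seidel] macro 8: S0 reads c0=384 → after 2×micro: 768; S1 reads c2=5 → after 1×micro: -5; S2 reads c0=768 → after 1×micro: 5 ⇒ (c0=768, c1=-5, c2=5)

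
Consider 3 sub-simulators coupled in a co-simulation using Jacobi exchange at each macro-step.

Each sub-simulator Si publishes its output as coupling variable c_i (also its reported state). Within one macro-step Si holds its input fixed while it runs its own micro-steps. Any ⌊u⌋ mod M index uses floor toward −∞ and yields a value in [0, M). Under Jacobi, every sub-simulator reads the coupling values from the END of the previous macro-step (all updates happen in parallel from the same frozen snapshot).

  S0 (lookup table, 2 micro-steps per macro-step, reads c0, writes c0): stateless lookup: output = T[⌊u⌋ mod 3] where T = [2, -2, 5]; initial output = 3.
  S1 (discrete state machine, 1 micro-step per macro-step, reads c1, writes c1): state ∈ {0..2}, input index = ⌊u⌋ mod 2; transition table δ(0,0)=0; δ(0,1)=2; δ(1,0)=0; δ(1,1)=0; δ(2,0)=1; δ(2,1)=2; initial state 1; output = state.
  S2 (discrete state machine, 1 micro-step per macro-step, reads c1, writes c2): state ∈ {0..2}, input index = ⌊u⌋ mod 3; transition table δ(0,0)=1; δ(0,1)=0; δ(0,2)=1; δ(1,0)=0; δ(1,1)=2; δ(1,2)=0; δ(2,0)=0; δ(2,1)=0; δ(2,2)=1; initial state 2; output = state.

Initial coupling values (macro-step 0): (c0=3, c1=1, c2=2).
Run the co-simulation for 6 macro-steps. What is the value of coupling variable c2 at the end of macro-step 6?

c2 at macro-step 6 = 1

macro 1: S0 reads c0=3 → after 2×micro: 2; S1 reads c1=1 → after 1×micro: 0; S2 reads c1=1 → after 1×micro: 0 ⇒ (c0=2, c1=0, c2=0)
macro 2: S0 reads c0=2 → after 2×micro: 5; S1 reads c1=0 → after 1×micro: 0; S2 reads c1=0 → after 1×micro: 1 ⇒ (c0=5, c1=0, c2=1)
macro 3: S0 reads c0=5 → after 2×micro: 5; S1 reads c1=0 → after 1×micro: 0; S2 reads c1=0 → after 1×micro: 0 ⇒ (c0=5, c1=0, c2=0)
macro 4: S0 reads c0=5 → after 2×micro: 5; S1 reads c1=0 → after 1×micro: 0; S2 reads c1=0 → after 1×micro: 1 ⇒ (c0=5, c1=0, c2=1)
macro 5: S0 reads c0=5 → after 2×micro: 5; S1 reads c1=0 → after 1×micro: 0; S2 reads c1=0 → after 1×micro: 0 ⇒ (c0=5, c1=0, c2=0)
macro 6: S0 reads c0=5 → after 2×micro: 5; S1 reads c1=0 → after 1×micro: 0; S2 reads c1=0 → after 1×micro: 1 ⇒ (c0=5, c1=0, c2=1)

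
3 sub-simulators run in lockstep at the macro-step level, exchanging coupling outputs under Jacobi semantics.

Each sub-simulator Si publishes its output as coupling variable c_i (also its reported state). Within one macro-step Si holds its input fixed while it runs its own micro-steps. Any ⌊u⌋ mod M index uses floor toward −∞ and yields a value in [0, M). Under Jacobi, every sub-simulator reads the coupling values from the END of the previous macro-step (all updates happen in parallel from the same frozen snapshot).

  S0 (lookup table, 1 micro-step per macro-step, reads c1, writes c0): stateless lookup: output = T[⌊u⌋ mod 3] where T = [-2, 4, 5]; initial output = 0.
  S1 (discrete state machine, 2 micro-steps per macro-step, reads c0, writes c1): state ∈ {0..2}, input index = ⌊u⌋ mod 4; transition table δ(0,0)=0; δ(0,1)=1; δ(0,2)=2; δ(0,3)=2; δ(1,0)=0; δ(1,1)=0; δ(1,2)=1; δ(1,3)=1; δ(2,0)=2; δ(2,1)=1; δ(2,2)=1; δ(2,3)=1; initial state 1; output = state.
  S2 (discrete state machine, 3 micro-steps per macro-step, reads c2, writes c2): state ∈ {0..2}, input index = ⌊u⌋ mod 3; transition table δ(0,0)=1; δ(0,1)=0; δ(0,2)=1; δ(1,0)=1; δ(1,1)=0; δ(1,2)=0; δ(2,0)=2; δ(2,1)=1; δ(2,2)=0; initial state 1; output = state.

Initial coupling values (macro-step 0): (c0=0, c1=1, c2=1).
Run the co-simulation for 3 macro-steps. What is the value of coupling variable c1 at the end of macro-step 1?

c1 at macro-step 1 = 0

macro 1: S0 reads c1=1 → after 1×micro: 4; S1 reads c0=0 → after 2×micro: 0; S2 reads c2=1 → after 3×micro: 0 ⇒ (c0=4, c1=0, c2=0)
macro 2: S0 reads c1=0 → after 1×micro: -2; S1 reads c0=4 → after 2×micro: 0; S2 reads c2=0 → after 3×micro: 1 ⇒ (c0=-2, c1=0, c2=1)
macro 3: S0 reads c1=0 → after 1×micro: -2; S1 reads c0=-2 → after 2×micro: 1; S2 reads c2=1 → after 3×micro: 0 ⇒ (c0=-2, c1=1, c2=0)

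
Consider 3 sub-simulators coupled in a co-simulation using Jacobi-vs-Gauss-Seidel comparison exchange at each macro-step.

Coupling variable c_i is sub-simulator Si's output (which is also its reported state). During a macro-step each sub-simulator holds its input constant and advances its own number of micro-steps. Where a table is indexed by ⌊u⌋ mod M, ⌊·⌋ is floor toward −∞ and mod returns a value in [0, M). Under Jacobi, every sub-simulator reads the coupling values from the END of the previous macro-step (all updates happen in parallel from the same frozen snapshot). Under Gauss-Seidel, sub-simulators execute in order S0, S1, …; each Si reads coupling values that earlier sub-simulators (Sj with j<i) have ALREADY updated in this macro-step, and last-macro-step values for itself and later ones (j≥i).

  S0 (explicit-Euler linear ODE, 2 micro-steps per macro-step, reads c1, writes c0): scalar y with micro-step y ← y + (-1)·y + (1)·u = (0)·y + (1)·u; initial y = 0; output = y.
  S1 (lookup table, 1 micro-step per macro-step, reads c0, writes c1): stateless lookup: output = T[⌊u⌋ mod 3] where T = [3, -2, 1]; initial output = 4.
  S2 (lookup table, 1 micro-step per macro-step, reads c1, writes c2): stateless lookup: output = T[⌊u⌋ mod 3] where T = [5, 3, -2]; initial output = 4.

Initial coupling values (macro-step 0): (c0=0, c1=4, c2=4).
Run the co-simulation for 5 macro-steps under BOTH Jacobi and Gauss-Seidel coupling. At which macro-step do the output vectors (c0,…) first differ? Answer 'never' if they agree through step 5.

first divergence at macro-step: 1

[Jacobi] macro 1: S0 reads c1=4 → after 2×micro: 4; S1 reads c0=0 → after 1×micro: 3; S2 reads c1=4 → after 1×micro: 3 ⇒ (c0=4, c1=3, c2=3)
[Jacobi] macro 2: S0 reads c1=3 → after 2×micro: 3; S1 reads c0=4 → after 1×micro: -2; S2 reads c1=3 → after 1×micro: 5 ⇒ (c0=3, c1=-2, c2=5)
[Jacobi] macro 3: S0 reads c1=-2 → after 2×micro: -2; S1 reads c0=3 → after 1×micro: 3; S2 reads c1=-2 → after 1×micro: 3 ⇒ (c0=-2, c1=3, c2=3)
[Jacobi] macro 4: S0 reads c1=3 → after 2×micro: 3; S1 reads c0=-2 → after 1×micro: -2; S2 reads c1=3 → after 1×micro: 5 ⇒ (c0=3, c1=-2, c2=5)
[Jacobi] macro 5: S0 reads c1=-2 → after 2×micro: -2; S1 reads c0=3 → after 1×micro: 3; S2 reads c1=-2 → after 1×micro: 3 ⇒ (c0=-2, c1=3, c2=3)
[Gauss-Seidel] macro 1: S0 reads c1=4 → after 2×micro: 4; S1 reads c0=4 → after 1×micro: -2; S2 reads c1=-2 → after 1×micro: 3 ⇒ (c0=4, c1=-2, c2=3)
[Gauss-Seidel] macro 2: S0 reads c1=-2 → after 2×micro: -2; S1 reads c0=-2 → after 1×micro: -2; S2 reads c1=-2 → after 1×micro: 3 ⇒ (c0=-2, c1=-2, c2=3)
[Gauss-Seidel] macro 3: S0 reads c1=-2 → after 2×micro: -2; S1 reads c0=-2 → after 1×micro: -2; S2 reads c1=-2 → after 1×micro: 3 ⇒ (c0=-2, c1=-2, c2=3)
[Gauss-Seidel] macro 4: S0 reads c1=-2 → after 2×micro: -2; S1 reads c0=-2 → after 1×micro: -2; S2 reads c1=-2 → after 1×micro: 3 ⇒ (c0=-2, c1=-2, c2=3)
[Gauss-Seidel] macro 5: S0 reads c1=-2 → after 2×micro: -2; S1 reads c0=-2 → after 1×micro: -2; S2 reads c1=-2 → after 1×micro: 3 ⇒ (c0=-2, c1=-2, c2=3)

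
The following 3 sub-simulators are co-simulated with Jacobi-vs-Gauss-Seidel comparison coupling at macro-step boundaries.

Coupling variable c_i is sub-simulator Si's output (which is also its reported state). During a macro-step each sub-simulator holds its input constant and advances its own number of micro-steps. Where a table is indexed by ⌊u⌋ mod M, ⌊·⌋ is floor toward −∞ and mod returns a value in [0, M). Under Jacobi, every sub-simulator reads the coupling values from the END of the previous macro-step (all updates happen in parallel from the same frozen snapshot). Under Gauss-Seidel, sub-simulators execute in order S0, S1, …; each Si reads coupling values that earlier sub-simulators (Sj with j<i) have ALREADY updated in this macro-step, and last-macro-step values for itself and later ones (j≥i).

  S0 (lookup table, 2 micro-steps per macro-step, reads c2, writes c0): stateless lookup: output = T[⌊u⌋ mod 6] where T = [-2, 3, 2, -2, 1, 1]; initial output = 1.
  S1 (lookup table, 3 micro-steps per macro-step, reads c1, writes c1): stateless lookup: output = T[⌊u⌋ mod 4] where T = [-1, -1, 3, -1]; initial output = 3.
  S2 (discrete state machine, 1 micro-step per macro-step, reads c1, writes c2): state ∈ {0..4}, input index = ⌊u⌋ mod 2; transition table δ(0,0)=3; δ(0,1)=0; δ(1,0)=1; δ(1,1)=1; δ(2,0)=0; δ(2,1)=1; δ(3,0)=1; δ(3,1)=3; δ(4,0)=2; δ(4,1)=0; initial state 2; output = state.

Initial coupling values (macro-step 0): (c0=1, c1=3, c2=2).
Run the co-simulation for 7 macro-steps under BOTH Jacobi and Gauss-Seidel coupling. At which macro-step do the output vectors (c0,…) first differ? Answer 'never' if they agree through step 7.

[Jacobi] macro 1: S0 reads c2=2 → after 2×micro: 2; S1 reads c1=3 → after 3×micro: -1; S2 reads c1=3 → after 1×micro: 1 ⇒ (c0=2, c1=-1, c2=1)
[Jacobi] macro 2: S0 reads c2=1 → after 2×micro: 3; S1 reads c1=-1 → after 3×micro: -1; S2 reads c1=-1 → after 1×micro: 1 ⇒ (c0=3, c1=-1, c2=1)
[Jacobi] macro 3: S0 reads c2=1 → after 2×micro: 3; S1 reads c1=-1 → after 3×micro: -1; S2 reads c1=-1 → after 1×micro: 1 ⇒ (c0=3, c1=-1, c2=1)
[Jacobi] macro 4: S0 reads c2=1 → after 2×micro: 3; S1 reads c1=-1 → after 3×micro: -1; S2 reads c1=-1 → after 1×micro: 1 ⇒ (c0=3, c1=-1, c2=1)
[Jacobi] macro 5: S0 reads c2=1 → after 2×micro: 3; S1 reads c1=-1 → after 3×micro: -1; S2 reads c1=-1 → after 1×micro: 1 ⇒ (c0=3, c1=-1, c2=1)
[Jacobi] macro 6: S0 reads c2=1 → after 2×micro: 3; S1 reads c1=-1 → after 3×micro: -1; S2 reads c1=-1 → after 1×micro: 1 ⇒ (c0=3, c1=-1, c2=1)
[Jacobi] macro 7: S0 reads c2=1 → after 2×micro: 3; S1 reads c1=-1 → after 3×micro: -1; S2 reads c1=-1 → after 1×micro: 1 ⇒ (c0=3, c1=-1, c2=1)
[Gauss-Seidel] macro 1: S0 reads c2=2 → after 2×micro: 2; S1 reads c1=3 → after 3×micro: -1; S2 reads c1=-1 → after 1×micro: 1 ⇒ (c0=2, c1=-1, c2=1)
[Gauss-Seidel] macro 2: S0 reads c2=1 → after 2×micro: 3; S1 reads c1=-1 → after 3×micro: -1; S2 reads c1=-1 → after 1×micro: 1 ⇒ (c0=3, c1=-1, c2=1)
[Gauss-Seidel] macro 3: S0 reads c2=1 → after 2×micro: 3; S1 reads c1=-1 → after 3×micro: -1; S2 reads c1=-1 → after 1×micro: 1 ⇒ (c0=3, c1=-1, c2=1)
[Gauss-Seidel] macro 4: S0 reads c2=1 → after 2×micro: 3; S1 reads c1=-1 → after 3×micro: -1; S2 reads c1=-1 → after 1×micro: 1 ⇒ (c0=3, c1=-1, c2=1)
[Gauss-Seidel] macro 5: S0 reads c2=1 → after 2×micro: 3; S1 reads c1=-1 → after 3×micro: -1; S2 reads c1=-1 → after 1×micro: 1 ⇒ (c0=3, c1=-1, c2=1)
[Gauss-Seidel] macro 6: S0 reads c2=1 → after 2×micro: 3; S1 reads c1=-1 → after 3×micro: -1; S2 reads c1=-1 → after 1×micro: 1 ⇒ (c0=3, c1=-1, c2=1)
[Gauss-Seidel] macro 7: S0 reads c2=1 → after 2×micro: 3; S1 reads c1=-1 → after 3×micro: -1; S2 reads c1=-1 → after 1×micro: 1 ⇒ (c0=3, c1=-1, c2=1)

first divergence at macro-step: never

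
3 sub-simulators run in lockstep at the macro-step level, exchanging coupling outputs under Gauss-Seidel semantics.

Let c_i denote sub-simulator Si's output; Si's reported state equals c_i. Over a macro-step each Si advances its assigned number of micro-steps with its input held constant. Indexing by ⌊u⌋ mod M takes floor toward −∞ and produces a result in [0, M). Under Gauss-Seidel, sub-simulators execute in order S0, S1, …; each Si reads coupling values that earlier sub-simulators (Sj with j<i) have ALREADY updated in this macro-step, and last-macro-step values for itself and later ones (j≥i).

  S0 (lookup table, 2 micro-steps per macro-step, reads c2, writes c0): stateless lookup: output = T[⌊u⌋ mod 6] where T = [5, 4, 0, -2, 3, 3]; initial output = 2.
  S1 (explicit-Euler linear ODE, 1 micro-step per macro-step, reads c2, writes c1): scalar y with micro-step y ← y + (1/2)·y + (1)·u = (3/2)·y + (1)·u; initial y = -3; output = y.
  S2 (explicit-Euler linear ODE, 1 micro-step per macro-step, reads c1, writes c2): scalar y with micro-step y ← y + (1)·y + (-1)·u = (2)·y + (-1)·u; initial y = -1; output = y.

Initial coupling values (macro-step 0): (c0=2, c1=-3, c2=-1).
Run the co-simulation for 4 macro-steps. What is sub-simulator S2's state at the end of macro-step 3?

macro 1: S0 reads c2=-1 → after 2×micro: 3; S1 reads c2=-1 → after 1×micro: -11/2; S2 reads c1=-11/2 → after 1×micro: 7/2 ⇒ (c0=3, c1=-11/2, c2=7/2)
macro 2: S0 reads c2=7/2 → after 2×micro: -2; S1 reads c2=7/2 → after 1×micro: -19/4; S2 reads c1=-19/4 → after 1×micro: 47/4 ⇒ (c0=-2, c1=-19/4, c2=47/4)
macro 3: S0 reads c2=47/4 → after 2×micro: 3; S1 reads c2=47/4 → after 1×micro: 37/8; S2 reads c1=37/8 → after 1×micro: 151/8 ⇒ (c0=3, c1=37/8, c2=151/8)
macro 4: S0 reads c2=151/8 → after 2×micro: 5; S1 reads c2=151/8 → after 1×micro: 413/16; S2 reads c1=413/16 → after 1×micro: 191/16 ⇒ (c0=5, c1=413/16, c2=191/16)

S2 state at macro-step 3 = 151/8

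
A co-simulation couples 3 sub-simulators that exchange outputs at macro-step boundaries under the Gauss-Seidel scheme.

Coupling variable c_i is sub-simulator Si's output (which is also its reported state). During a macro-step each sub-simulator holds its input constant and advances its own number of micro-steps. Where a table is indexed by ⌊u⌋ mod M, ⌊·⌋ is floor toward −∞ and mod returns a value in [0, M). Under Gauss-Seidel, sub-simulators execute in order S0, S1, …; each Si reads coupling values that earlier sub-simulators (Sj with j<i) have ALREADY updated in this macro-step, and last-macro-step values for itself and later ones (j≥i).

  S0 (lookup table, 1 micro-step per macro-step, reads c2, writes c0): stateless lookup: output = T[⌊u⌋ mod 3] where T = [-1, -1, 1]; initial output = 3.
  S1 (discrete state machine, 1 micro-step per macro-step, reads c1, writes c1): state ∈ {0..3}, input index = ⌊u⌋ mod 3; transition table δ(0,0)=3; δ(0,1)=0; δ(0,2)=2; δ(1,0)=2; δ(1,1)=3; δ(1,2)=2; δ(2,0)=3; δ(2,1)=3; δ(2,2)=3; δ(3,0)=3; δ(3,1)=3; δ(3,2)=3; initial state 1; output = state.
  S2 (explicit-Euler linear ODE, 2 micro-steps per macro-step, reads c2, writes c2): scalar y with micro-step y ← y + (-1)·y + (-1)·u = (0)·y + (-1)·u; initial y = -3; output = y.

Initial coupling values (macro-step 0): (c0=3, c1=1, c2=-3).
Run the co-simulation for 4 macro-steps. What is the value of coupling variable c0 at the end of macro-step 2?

c0 at macro-step 2 = -1

macro 1: S0 reads c2=-3 → after 1×micro: -1; S1 reads c1=1 → after 1×micro: 3; S2 reads c2=-3 → after 2×micro: 3 ⇒ (c0=-1, c1=3, c2=3)
macro 2: S0 reads c2=3 → after 1×micro: -1; S1 reads c1=3 → after 1×micro: 3; S2 reads c2=3 → after 2×micro: -3 ⇒ (c0=-1, c1=3, c2=-3)
macro 3: S0 reads c2=-3 → after 1×micro: -1; S1 reads c1=3 → after 1×micro: 3; S2 reads c2=-3 → after 2×micro: 3 ⇒ (c0=-1, c1=3, c2=3)
macro 4: S0 reads c2=3 → after 1×micro: -1; S1 reads c1=3 → after 1×micro: 3; S2 reads c2=3 → after 2×micro: -3 ⇒ (c0=-1, c1=3, c2=-3)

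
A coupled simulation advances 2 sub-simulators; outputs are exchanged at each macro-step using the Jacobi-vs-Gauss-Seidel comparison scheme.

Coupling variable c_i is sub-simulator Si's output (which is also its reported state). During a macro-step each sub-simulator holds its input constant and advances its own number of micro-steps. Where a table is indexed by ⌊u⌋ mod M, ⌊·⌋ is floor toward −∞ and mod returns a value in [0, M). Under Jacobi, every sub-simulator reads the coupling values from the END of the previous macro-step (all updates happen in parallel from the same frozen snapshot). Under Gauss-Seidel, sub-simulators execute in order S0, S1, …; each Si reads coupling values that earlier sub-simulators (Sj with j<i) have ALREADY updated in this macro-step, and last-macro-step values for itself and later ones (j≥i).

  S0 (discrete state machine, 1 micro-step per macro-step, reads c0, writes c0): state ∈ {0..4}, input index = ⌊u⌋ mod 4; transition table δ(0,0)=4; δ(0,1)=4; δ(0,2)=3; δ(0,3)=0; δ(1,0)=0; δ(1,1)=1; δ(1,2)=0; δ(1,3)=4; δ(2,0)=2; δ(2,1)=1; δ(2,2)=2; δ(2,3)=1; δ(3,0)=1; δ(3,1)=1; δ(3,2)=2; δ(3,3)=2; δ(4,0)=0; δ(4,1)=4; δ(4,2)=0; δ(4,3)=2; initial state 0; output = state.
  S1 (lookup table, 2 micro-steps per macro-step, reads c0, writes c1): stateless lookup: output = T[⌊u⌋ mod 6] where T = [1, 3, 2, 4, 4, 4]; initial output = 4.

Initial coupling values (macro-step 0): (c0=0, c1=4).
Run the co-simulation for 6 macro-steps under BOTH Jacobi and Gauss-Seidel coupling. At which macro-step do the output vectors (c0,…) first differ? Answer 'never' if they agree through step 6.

first divergence at macro-step: 1

[Jacobi] macro 1: S0 reads c0=0 → after 1×micro: 4; S1 reads c0=0 → after 2×micro: 1 ⇒ (c0=4, c1=1)
[Jacobi] macro 2: S0 reads c0=4 → after 1×micro: 0; S1 reads c0=4 → after 2×micro: 4 ⇒ (c0=0, c1=4)
[Jacobi] macro 3: S0 reads c0=0 → after 1×micro: 4; S1 reads c0=0 → after 2×micro: 1 ⇒ (c0=4, c1=1)
[Jacobi] macro 4: S0 reads c0=4 → after 1×micro: 0; S1 reads c0=4 → after 2×micro: 4 ⇒ (c0=0, c1=4)
[Jacobi] macro 5: S0 reads c0=0 → after 1×micro: 4; S1 reads c0=0 → after 2×micro: 1 ⇒ (c0=4, c1=1)
[Jacobi] macro 6: S0 reads c0=4 → after 1×micro: 0; S1 reads c0=4 → after 2×micro: 4 ⇒ (c0=0, c1=4)
[Gauss-Seidel] macro 1: S0 reads c0=0 → after 1×micro: 4; S1 reads c0=4 → after 2×micro: 4 ⇒ (c0=4, c1=4)
[Gauss-Seidel] macro 2: S0 reads c0=4 → after 1×micro: 0; S1 reads c0=0 → after 2×micro: 1 ⇒ (c0=0, c1=1)
[Gauss-Seidel] macro 3: S0 reads c0=0 → after 1×micro: 4; S1 reads c0=4 → after 2×micro: 4 ⇒ (c0=4, c1=4)
[Gauss-Seidel] macro 4: S0 reads c0=4 → after 1×micro: 0; S1 reads c0=0 → after 2×micro: 1 ⇒ (c0=0, c1=1)
[Gauss-Seidel] macro 5: S0 reads c0=0 → after 1×micro: 4; S1 reads c0=4 → after 2×micro: 4 ⇒ (c0=4, c1=4)
[Gauss-Seidel] macro 6: S0 reads c0=4 → after 1×micro: 0; S1 reads c0=0 → after 2×micro: 1 ⇒ (c0=0, c1=1)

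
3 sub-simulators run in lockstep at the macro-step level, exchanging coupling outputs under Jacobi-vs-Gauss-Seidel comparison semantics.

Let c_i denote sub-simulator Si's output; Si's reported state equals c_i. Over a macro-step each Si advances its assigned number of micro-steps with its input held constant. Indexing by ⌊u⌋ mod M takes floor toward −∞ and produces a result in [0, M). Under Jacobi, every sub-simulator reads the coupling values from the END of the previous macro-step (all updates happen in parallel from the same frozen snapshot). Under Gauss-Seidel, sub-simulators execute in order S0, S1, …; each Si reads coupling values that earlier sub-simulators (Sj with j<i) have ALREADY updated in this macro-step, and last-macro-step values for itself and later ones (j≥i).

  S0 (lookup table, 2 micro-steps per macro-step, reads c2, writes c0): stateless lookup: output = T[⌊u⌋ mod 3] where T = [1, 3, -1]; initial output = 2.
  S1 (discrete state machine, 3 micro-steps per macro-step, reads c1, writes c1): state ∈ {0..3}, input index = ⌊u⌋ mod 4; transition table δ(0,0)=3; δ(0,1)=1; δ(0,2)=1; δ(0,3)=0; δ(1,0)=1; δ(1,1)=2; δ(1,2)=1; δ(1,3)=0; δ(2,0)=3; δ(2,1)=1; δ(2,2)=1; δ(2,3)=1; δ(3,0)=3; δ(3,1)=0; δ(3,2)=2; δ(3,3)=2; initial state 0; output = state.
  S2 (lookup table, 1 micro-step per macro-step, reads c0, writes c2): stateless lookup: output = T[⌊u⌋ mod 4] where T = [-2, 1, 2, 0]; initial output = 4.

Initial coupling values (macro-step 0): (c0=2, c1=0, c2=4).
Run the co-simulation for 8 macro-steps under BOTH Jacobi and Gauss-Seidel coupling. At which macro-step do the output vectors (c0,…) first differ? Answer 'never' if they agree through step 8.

first divergence at macro-step: 1

[Jacobi] macro 1: S0 reads c2=4 → after 2×micro: 3; S1 reads c1=0 → after 3×micro: 3; S2 reads c0=2 → after 1×micro: 2 ⇒ (c0=3, c1=3, c2=2)
[Jacobi] macro 2: S0 reads c2=2 → after 2×micro: -1; S1 reads c1=3 → after 3×micro: 0; S2 reads c0=3 → after 1×micro: 0 ⇒ (c0=-1, c1=0, c2=0)
[Jacobi] macro 3: S0 reads c2=0 → after 2×micro: 1; S1 reads c1=0 → after 3×micro: 3; S2 reads c0=-1 → after 1×micro: 0 ⇒ (c0=1, c1=3, c2=0)
[Jacobi] macro 4: S0 reads c2=0 → after 2×micro: 1; S1 reads c1=3 → after 3×micro: 0; S2 reads c0=1 → after 1×micro: 1 ⇒ (c0=1, c1=0, c2=1)
[Jacobi] macro 5: S0 reads c2=1 → after 2×micro: 3; S1 reads c1=0 → after 3×micro: 3; S2 reads c0=1 → after 1×micro: 1 ⇒ (c0=3, c1=3, c2=1)
[Jacobi] macro 6: S0 reads c2=1 → after 2×micro: 3; S1 reads c1=3 → after 3×micro: 0; S2 reads c0=3 → after 1×micro: 0 ⇒ (c0=3, c1=0, c2=0)
[Jacobi] macro 7: S0 reads c2=0 → after 2×micro: 1; S1 reads c1=0 → after 3×micro: 3; S2 reads c0=3 → after 1×micro: 0 ⇒ (c0=1, c1=3, c2=0)
[Jacobi] macro 8: S0 reads c2=0 → after 2×micro: 1; S1 reads c1=3 → after 3×micro: 0; S2 reads c0=1 → after 1×micro: 1 ⇒ (c0=1, c1=0, c2=1)
[Gauss-Seidel] macro 1: S0 reads c2=4 → after 2×micro: 3; S1 reads c1=0 → after 3×micro: 3; S2 reads c0=3 → after 1×micro: 0 ⇒ (c0=3, c1=3, c2=0)
[Gauss-Seidel] macro 2: S0 reads c2=0 → after 2×micro: 1; S1 reads c1=3 → after 3×micro: 0; S2 reads c0=1 → after 1×micro: 1 ⇒ (c0=1, c1=0, c2=1)
[Gauss-Seidel] macro 3: S0 reads c2=1 → after 2×micro: 3; S1 reads c1=0 → after 3×micro: 3; S2 reads c0=3 → after 1×micro: 0 ⇒ (c0=3, c1=3, c2=0)
[Gauss-Seidel] macro 4: S0 reads c2=0 → after 2×micro: 1; S1 reads c1=3 → after 3×micro: 0; S2 reads c0=1 → after 1×micro: 1 ⇒ (c0=1, c1=0, c2=1)
[Gauss-Seidel] macro 5: S0 reads c2=1 → after 2×micro: 3; S1 reads c1=0 → after 3×micro: 3; S2 reads c0=3 → after 1×micro: 0 ⇒ (c0=3, c1=3, c2=0)
[Gauss-Seidel] macro 6: S0 reads c2=0 → after 2×micro: 1; S1 reads c1=3 → after 3×micro: 0; S2 reads c0=1 → after 1×micro: 1 ⇒ (c0=1, c1=0, c2=1)
[Gauss-Seidel] macro 7: S0 reads c2=1 → after 2×micro: 3; S1 reads c1=0 → after 3×micro: 3; S2 reads c0=3 → after 1×micro: 0 ⇒ (c0=3, c1=3, c2=0)
[Gauss-Seidel] macro 8: S0 reads c2=0 → after 2×micro: 1; S1 reads c1=3 → after 3×micro: 0; S2 reads c0=1 → after 1×micro: 1 ⇒ (c0=1, c1=0, c2=1)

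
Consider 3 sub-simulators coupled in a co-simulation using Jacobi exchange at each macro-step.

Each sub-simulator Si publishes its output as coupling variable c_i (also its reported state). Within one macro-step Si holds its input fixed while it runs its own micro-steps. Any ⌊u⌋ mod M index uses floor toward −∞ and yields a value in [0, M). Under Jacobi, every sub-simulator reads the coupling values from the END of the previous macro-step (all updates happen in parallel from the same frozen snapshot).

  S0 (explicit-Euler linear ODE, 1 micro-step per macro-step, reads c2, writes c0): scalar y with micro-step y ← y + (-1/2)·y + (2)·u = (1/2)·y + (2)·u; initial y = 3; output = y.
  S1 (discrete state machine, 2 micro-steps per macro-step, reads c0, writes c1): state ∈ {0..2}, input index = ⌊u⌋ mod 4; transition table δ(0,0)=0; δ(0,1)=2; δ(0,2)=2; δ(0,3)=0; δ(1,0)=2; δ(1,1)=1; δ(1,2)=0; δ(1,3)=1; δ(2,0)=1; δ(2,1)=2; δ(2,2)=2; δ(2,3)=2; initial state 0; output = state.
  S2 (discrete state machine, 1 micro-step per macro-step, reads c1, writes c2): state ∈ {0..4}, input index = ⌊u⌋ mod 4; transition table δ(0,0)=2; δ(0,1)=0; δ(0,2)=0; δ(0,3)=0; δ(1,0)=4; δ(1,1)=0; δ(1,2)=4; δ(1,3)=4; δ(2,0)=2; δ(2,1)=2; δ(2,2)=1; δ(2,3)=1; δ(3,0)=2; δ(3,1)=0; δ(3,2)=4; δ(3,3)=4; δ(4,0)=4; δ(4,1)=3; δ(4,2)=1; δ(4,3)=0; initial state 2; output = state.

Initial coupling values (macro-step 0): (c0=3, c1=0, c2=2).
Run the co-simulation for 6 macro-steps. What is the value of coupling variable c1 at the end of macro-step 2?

macro 1: S0 reads c2=2 → after 1×micro: 11/2; S1 reads c0=3 → after 2×micro: 0; S2 reads c1=0 → after 1×micro: 2 ⇒ (c0=11/2, c1=0, c2=2)
macro 2: S0 reads c2=2 → after 1×micro: 27/4; S1 reads c0=11/2 → after 2×micro: 2; S2 reads c1=0 → after 1×micro: 2 ⇒ (c0=27/4, c1=2, c2=2)
macro 3: S0 reads c2=2 → after 1×micro: 59/8; S1 reads c0=27/4 → after 2×micro: 2; S2 reads c1=2 → after 1×micro: 1 ⇒ (c0=59/8, c1=2, c2=1)
macro 4: S0 reads c2=1 → after 1×micro: 91/16; S1 reads c0=59/8 → after 2×micro: 2; S2 reads c1=2 → after 1×micro: 4 ⇒ (c0=91/16, c1=2, c2=4)
macro 5: S0 reads c2=4 → after 1×micro: 347/32; S1 reads c0=91/16 → after 2×micro: 2; S2 reads c1=2 → after 1×micro: 1 ⇒ (c0=347/32, c1=2, c2=1)
macro 6: S0 reads c2=1 → after 1×micro: 475/64; S1 reads c0=347/32 → after 2×micro: 2; S2 reads c1=2 → after 1×micro: 4 ⇒ (c0=475/64, c1=2, c2=4)

c1 at macro-step 2 = 2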